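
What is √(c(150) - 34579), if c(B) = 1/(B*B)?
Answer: I*√778027499/150 ≈ 185.95*I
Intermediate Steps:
c(B) = B⁻² (c(B) = 1/(B²) = B⁻²)
√(c(150) - 34579) = √(150⁻² - 34579) = √(1/22500 - 34579) = √(-778027499/22500) = I*√778027499/150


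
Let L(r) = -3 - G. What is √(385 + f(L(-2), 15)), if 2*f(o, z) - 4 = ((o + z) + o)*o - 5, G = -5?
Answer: √1614/2 ≈ 20.087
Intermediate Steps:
L(r) = 2 (L(r) = -3 - 1*(-5) = -3 + 5 = 2)
f(o, z) = -½ + o*(z + 2*o)/2 (f(o, z) = 2 + (((o + z) + o)*o - 5)/2 = 2 + ((z + 2*o)*o - 5)/2 = 2 + (o*(z + 2*o) - 5)/2 = 2 + (-5 + o*(z + 2*o))/2 = 2 + (-5/2 + o*(z + 2*o)/2) = -½ + o*(z + 2*o)/2)
√(385 + f(L(-2), 15)) = √(385 + (-½ + 2² + (½)*2*15)) = √(385 + (-½ + 4 + 15)) = √(385 + 37/2) = √(807/2) = √1614/2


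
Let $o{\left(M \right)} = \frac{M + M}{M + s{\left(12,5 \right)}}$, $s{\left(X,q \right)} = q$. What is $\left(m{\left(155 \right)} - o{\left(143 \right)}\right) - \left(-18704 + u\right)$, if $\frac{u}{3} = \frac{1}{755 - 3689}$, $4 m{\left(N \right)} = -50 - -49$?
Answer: $\frac{1353488015}{72372} \approx 18702.0$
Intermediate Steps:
$o{\left(M \right)} = \frac{2 M}{5 + M}$ ($o{\left(M \right)} = \frac{M + M}{M + 5} = \frac{2 M}{5 + M}$)
$m{\left(N \right)} = - \frac{1}{4}$ ($m{\left(N \right)} = \frac{-50 - -49}{4} = \frac{-50 + 49}{4} = \frac{1}{4} \left(-1\right) = - \frac{1}{4}$)
$u = - \frac{1}{978}$ ($u = \frac{3}{755 - 3689} = \frac{3}{-2934} = 3 \left(- \frac{1}{2934}\right) = - \frac{1}{978} \approx -0.0010225$)
$\left(m{\left(155 \right)} - o{\left(143 \right)}\right) - \left(-18704 + u\right) = \left(- \frac{1}{4} - 2 \cdot 143 \frac{1}{5 + 143}\right) - \left(-18704 - \frac{1}{978}\right) = \left(- \frac{1}{4} - 2 \cdot 143 \cdot \frac{1}{148}\right) - - \frac{18292513}{978} = \left(- \frac{1}{4} - 2 \cdot 143 \cdot \frac{1}{148}\right) + \frac{18292513}{978} = \left(- \frac{1}{4} - \frac{143}{74}\right) + \frac{18292513}{978} = - \frac{323}{148} + \frac{18292513}{978} = \frac{1353488015}{72372}$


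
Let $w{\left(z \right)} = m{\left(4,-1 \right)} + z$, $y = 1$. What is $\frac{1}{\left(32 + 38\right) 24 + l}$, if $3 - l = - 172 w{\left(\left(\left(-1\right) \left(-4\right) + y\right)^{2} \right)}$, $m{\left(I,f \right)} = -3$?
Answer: $\frac{1}{5467} \approx 0.00018292$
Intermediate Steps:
$w{\left(z \right)} = -3 + z$
$l = 3787$ ($l = 3 - - 172 \left(-3 + \left(\left(-1\right) \left(-4\right) + 1\right)^{2}\right) = 3 - - 172 \left(-3 + \left(4 + 1\right)^{2}\right) = 3 - - 172 \left(-3 + 5^{2}\right) = 3 - - 172 \left(-3 + 25\right) = 3 - \left(-172\right) 22 = 3 - -3784 = 3 + 3784 = 3787$)
$\frac{1}{\left(32 + 38\right) 24 + l} = \frac{1}{\left(32 + 38\right) 24 + 3787} = \frac{1}{70 \cdot 24 + 3787} = \frac{1}{1680 + 3787} = \frac{1}{5467}$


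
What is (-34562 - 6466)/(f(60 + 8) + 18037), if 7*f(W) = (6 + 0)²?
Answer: -22092/9715 ≈ -2.2740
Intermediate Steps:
f(W) = 36/7 (f(W) = (6 + 0)²/7 = (⅐)*6² = (⅐)*36 = 36/7)
(-34562 - 6466)/(f(60 + 8) + 18037) = (-34562 - 6466)/(36/7 + 18037) = -41028/126295/7 = -41028*7/126295 = -22092/9715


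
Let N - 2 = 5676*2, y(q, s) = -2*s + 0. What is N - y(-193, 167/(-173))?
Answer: 1963908/173 ≈ 11352.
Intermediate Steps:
y(q, s) = -2*s
N = 11354 (N = 2 + 5676*2 = 2 + 11352 = 11354)
N - y(-193, 167/(-173)) = 11354 - (-2)*167/(-173) = 11354 - (-2)*167*(-1/173) = 11354 - (-2)*(-167)/173 = 11354 - 1*334/173 = 11354 - 334/173 = 1963908/173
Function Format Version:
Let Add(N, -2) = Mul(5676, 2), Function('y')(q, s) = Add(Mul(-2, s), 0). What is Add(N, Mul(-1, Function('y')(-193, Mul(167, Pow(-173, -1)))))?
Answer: Rational(1963908, 173) ≈ 11352.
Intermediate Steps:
Function('y')(q, s) = Mul(-2, s)
N = 11354 (N = Add(2, Mul(5676, 2)) = Add(2, 11352) = 11354)
Add(N, Mul(-1, Function('y')(-193, Mul(167, Pow(-173, -1))))) = Add(11354, Mul(-1, Mul(-2, Mul(167, Pow(-173, -1))))) = Add(11354, Mul(-1, Mul(-2, Mul(167, Rational(-1, 173))))) = Add(11354, Mul(-1, Mul(-2, Rational(-167, 173)))) = Add(11354, Mul(-1, Rational(334, 173))) = Add(11354, Rational(-334, 173)) = Rational(1963908, 173)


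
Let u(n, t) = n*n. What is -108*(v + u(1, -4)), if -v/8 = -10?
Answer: -8748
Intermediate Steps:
u(n, t) = n**2
v = 80 (v = -8*(-10) = 80)
-108*(v + u(1, -4)) = -108*(80 + 1**2) = -108*(80 + 1) = -108*81 = -8748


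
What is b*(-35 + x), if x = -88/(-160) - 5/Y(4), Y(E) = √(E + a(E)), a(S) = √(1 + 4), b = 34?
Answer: -11713/10 - 170/√(4 + √5) ≈ -1239.4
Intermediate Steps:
a(S) = √5
Y(E) = √(E + √5)
x = 11/20 - 5/√(4 + √5) (x = -88/(-160) - 5/√(4 + √5) = -88*(-1/160) - 5/√(4 + √5) = 11/20 - 5/√(4 + √5) ≈ -1.4522)
b*(-35 + x) = 34*(-35 + (11/20 - 5/√(4 + √5))) = 34*(-689/20 - 5/√(4 + √5)) = -11713/10 - 170/√(4 + √5)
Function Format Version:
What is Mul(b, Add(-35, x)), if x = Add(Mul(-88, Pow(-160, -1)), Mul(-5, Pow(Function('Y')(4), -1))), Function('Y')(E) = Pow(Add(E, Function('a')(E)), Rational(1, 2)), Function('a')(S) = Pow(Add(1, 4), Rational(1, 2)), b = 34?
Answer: Add(Rational(-11713, 10), Mul(-170, Pow(Add(4, Pow(5, Rational(1, 2))), Rational(-1, 2)))) ≈ -1239.4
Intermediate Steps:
Function('a')(S) = Pow(5, Rational(1, 2))
Function('Y')(E) = Pow(Add(E, Pow(5, Rational(1, 2))), Rational(1, 2))
x = Add(Rational(11, 20), Mul(-5, Pow(Add(4, Pow(5, Rational(1, 2))), Rational(-1, 2)))) (x = Add(Mul(-88, Pow(-160, -1)), Mul(-5, Pow(Pow(Add(4, Pow(5, Rational(1, 2))), Rational(1, 2)), -1))) = Add(Mul(-88, Rational(-1, 160)), Mul(-5, Pow(Add(4, Pow(5, Rational(1, 2))), Rational(-1, 2)))) = Add(Rational(11, 20), Mul(-5, Pow(Add(4, Pow(5, Rational(1, 2))), Rational(-1, 2)))) ≈ -1.4522)
Mul(b, Add(-35, x)) = Mul(34, Add(-35, Add(Rational(11, 20), Mul(-5, Pow(Add(4, Pow(5, Rational(1, 2))), Rational(-1, 2)))))) = Mul(34, Add(Rational(-689, 20), Mul(-5, Pow(Add(4, Pow(5, Rational(1, 2))), Rational(-1, 2))))) = Add(Rational(-11713, 10), Mul(-170, Pow(Add(4, Pow(5, Rational(1, 2))), Rational(-1, 2))))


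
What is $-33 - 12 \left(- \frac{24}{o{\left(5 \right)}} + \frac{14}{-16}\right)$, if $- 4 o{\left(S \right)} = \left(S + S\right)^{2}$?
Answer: $- \frac{1701}{50} \approx -34.02$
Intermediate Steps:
$o{\left(S \right)} = - S^{2}$ ($o{\left(S \right)} = - \frac{\left(S + S\right)^{2}}{4} = - \frac{\left(2 S\right)^{2}}{4} = - \frac{4 S^{2}}{4} = - S^{2}$)
$-33 - 12 \left(- \frac{24}{o{\left(5 \right)}} + \frac{14}{-16}\right) = -33 - 12 \left(- \frac{24}{\left(-1\right) 5^{2}} + \frac{14}{-16}\right) = -33 - 12 \left(- \frac{24}{\left(-1\right) 25} + 14 \left(- \frac{1}{16}\right)\right) = -33 - 12 \left(- \frac{24}{-25} - \frac{7}{8}\right) = -33 - 12 \left(\left(-24\right) \left(- \frac{1}{25}\right) - \frac{7}{8}\right) = -33 - 12 \left(\frac{24}{25} - \frac{7}{8}\right) = -33 - \frac{51}{50} = - \frac{1701}{50}$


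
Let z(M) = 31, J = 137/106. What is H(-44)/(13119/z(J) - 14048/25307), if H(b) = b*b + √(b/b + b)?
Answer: 1518824912/331567045 + 784517*I*√43/331567045 ≈ 4.5807 + 0.015515*I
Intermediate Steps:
J = 137/106 (J = 137*(1/106) = 137/106 ≈ 1.2925)
H(b) = b² + √(1 + b)
H(-44)/(13119/z(J) - 14048/25307) = ((-44)² + √(1 - 44))/(13119/31 - 14048/25307) = (1936 + √(-43))/(13119*(1/31) - 14048*1/25307) = (1936 + I*√43)/(13119/31 - 14048/25307) = (1936 + I*√43)/(331567045/784517) = (1936 + I*√43)*(784517/331567045) = 1518824912/331567045 + 784517*I*√43/331567045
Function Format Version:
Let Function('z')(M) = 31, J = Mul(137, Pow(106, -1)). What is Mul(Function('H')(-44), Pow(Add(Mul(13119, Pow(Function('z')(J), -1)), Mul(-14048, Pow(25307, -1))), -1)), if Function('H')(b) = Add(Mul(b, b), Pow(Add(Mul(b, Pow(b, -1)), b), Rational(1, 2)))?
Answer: Add(Rational(1518824912, 331567045), Mul(Rational(784517, 331567045), I, Pow(43, Rational(1, 2)))) ≈ Add(4.5807, Mul(0.015515, I))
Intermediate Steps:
J = Rational(137, 106) (J = Mul(137, Rational(1, 106)) = Rational(137, 106) ≈ 1.2925)
Function('H')(b) = Add(Pow(b, 2), Pow(Add(1, b), Rational(1, 2)))
Mul(Function('H')(-44), Pow(Add(Mul(13119, Pow(Function('z')(J), -1)), Mul(-14048, Pow(25307, -1))), -1)) = Mul(Add(Pow(-44, 2), Pow(Add(1, -44), Rational(1, 2))), Pow(Add(Mul(13119, Pow(31, -1)), Mul(-14048, Pow(25307, -1))), -1)) = Mul(Add(1936, Pow(-43, Rational(1, 2))), Pow(Add(Mul(13119, Rational(1, 31)), Mul(-14048, Rational(1, 25307))), -1)) = Mul(Add(1936, Mul(I, Pow(43, Rational(1, 2)))), Pow(Add(Rational(13119, 31), Rational(-14048, 25307)), -1)) = Mul(Add(1936, Mul(I, Pow(43, Rational(1, 2)))), Pow(Rational(331567045, 784517), -1)) = Mul(Add(1936, Mul(I, Pow(43, Rational(1, 2)))), Rational(784517, 331567045)) = Add(Rational(1518824912, 331567045), Mul(Rational(784517, 331567045), I, Pow(43, Rational(1, 2))))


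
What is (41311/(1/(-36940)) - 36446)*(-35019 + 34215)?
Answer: 1226956087944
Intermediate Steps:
(41311/(1/(-36940)) - 36446)*(-35019 + 34215) = (41311/(-1/36940) - 36446)*(-804) = (41311*(-36940) - 36446)*(-804) = (-1526028340 - 36446)*(-804) = -1526064786*(-804) = 1226956087944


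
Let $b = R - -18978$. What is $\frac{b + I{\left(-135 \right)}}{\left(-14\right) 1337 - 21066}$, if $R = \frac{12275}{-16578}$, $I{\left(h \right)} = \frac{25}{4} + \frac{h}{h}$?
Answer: $- \frac{629450399}{1319078304} \approx -0.47719$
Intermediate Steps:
$I{\left(h \right)} = \frac{29}{4}$ ($I{\left(h \right)} = 25 \cdot \frac{1}{4} + 1 = \frac{25}{4} + 1 = \frac{29}{4}$)
$R = - \frac{12275}{16578}$ ($R = 12275 \left(- \frac{1}{16578}\right) = - \frac{12275}{16578} \approx -0.74044$)
$b = \frac{314605009}{16578}$ ($b = - \frac{12275}{16578} - -18978 = - \frac{12275}{16578} + 18978 = \frac{314605009}{16578} \approx 18977.0$)
$\frac{b + I{\left(-135 \right)}}{\left(-14\right) 1337 - 21066} = \frac{\frac{314605009}{16578} + \frac{29}{4}}{\left(-14\right) 1337 - 21066} = \frac{629450399}{33156 \left(-18718 - 21066\right)} = \frac{629450399}{33156 \left(-39784\right)} = \frac{629450399}{33156} \left(- \frac{1}{39784}\right) = - \frac{629450399}{1319078304}$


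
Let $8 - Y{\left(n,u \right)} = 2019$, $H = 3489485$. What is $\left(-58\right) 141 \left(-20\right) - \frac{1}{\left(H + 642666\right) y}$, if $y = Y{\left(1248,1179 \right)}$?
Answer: $\frac{1359143635913161}{8309755661} \approx 1.6356 \cdot 10^{5}$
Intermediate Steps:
$Y{\left(n,u \right)} = -2011$ ($Y{\left(n,u \right)} = 8 - 2019 = -2011$)
$y = -2011$
$\left(-58\right) 141 \left(-20\right) - \frac{1}{\left(H + 642666\right) y} = \left(-58\right) 141 \left(-20\right) - \frac{1}{\left(3489485 + 642666\right) \left(-2011\right)} = \left(-8178\right) \left(-20\right) - \frac{1}{4132151} \left(- \frac{1}{2011}\right) = 163560 - \frac{1}{4132151} \left(- \frac{1}{2011}\right) = 163560 - - \frac{1}{8309755661} = 163560 + \frac{1}{8309755661} = \frac{1359143635913161}{8309755661}$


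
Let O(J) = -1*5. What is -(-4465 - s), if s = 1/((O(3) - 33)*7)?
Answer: 1187689/266 ≈ 4465.0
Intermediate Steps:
O(J) = -5
s = -1/266 (s = 1/((-5 - 33)*7) = 1/(-38*7) = 1/(-266) = -1/266 ≈ -0.0037594)
-(-4465 - s) = -(-4465 - 1*(-1/266)) = -(-4465 + 1/266) = -1*(-1187689/266) = 1187689/266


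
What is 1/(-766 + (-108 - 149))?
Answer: -1/1023 ≈ -0.00097752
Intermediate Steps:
1/(-766 + (-108 - 149)) = 1/(-766 - 257) = 1/(-1023) = -1/1023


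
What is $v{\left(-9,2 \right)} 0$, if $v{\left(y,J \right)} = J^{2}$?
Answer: $0$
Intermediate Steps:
$v{\left(-9,2 \right)} 0 = 2^{2} \cdot 0 = 4 \cdot 0 = 0$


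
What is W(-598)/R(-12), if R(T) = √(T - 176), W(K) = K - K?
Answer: 0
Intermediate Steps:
W(K) = 0
R(T) = √(-176 + T)
W(-598)/R(-12) = 0/(√(-176 - 12)) = 0/(√(-188)) = 0/((2*I*√47)) = 0*(-I*√47/94) = 0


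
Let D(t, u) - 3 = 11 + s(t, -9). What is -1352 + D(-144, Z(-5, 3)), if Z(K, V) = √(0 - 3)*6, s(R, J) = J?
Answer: -1347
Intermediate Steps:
Z(K, V) = 6*I*√3 (Z(K, V) = √(-3)*6 = (I*√3)*6 = 6*I*√3)
D(t, u) = 5 (D(t, u) = 3 + (11 - 9) = 3 + 2 = 5)
-1352 + D(-144, Z(-5, 3)) = -1352 + 5 = -1347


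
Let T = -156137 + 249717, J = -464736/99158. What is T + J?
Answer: 4639370452/49579 ≈ 93575.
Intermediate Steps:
J = -232368/49579 (J = -464736*1/99158 = -232368/49579 ≈ -4.6868)
T = 93580
T + J = 93580 - 232368/49579 = 4639370452/49579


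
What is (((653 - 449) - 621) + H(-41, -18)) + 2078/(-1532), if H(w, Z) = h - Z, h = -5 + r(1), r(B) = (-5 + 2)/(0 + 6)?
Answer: -155443/383 ≈ -405.86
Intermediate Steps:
r(B) = -½ (r(B) = -3/6 = -3*⅙ = -½)
h = -11/2 (h = -5 - ½ = -11/2 ≈ -5.5000)
H(w, Z) = -11/2 - Z
(((653 - 449) - 621) + H(-41, -18)) + 2078/(-1532) = (((653 - 449) - 621) + (-11/2 - 1*(-18))) + 2078/(-1532) = ((204 - 621) + (-11/2 + 18)) + 2078*(-1/1532) = (-417 + 25/2) - 1039/766 = -809/2 - 1039/766 = -155443/383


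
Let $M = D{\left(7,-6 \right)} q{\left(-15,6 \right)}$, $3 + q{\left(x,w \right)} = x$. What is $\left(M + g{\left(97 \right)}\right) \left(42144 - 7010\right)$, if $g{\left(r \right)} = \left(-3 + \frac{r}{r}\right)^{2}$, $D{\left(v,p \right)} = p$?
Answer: $3935008$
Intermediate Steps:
$q{\left(x,w \right)} = -3 + x$
$g{\left(r \right)} = 4$ ($g{\left(r \right)} = \left(-3 + 1\right)^{2} = \left(-2\right)^{2} = 4$)
$M = 108$ ($M = - 6 \left(-3 - 15\right) = \left(-6\right) \left(-18\right) = 108$)
$\left(M + g{\left(97 \right)}\right) \left(42144 - 7010\right) = \left(108 + 4\right) \left(42144 - 7010\right) = 112 \cdot 35134 = 3935008$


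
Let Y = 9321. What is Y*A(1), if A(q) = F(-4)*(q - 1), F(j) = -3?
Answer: 0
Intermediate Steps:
A(q) = 3 - 3*q (A(q) = -3*(q - 1) = -3*(-1 + q) = 3 - 3*q)
Y*A(1) = 9321*(3 - 3*1) = 9321*(3 - 3) = 9321*0 = 0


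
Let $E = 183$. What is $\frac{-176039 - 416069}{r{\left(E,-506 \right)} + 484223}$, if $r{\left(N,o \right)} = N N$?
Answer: $- \frac{148027}{129428} \approx -1.1437$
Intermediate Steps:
$r{\left(N,o \right)} = N^{2}$
$\frac{-176039 - 416069}{r{\left(E,-506 \right)} + 484223} = \frac{-176039 - 416069}{183^{2} + 484223} = - \frac{592108}{33489 + 484223} = - \frac{592108}{517712} = \left(-592108\right) \frac{1}{517712} = - \frac{148027}{129428}$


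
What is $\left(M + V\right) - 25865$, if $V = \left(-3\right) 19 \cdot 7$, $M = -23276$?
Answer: $-49540$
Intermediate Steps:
$V = -399$ ($V = \left(-57\right) 7 = -399$)
$\left(M + V\right) - 25865 = \left(-23276 - 399\right) - 25865 = -23675 - 25865 = -49540$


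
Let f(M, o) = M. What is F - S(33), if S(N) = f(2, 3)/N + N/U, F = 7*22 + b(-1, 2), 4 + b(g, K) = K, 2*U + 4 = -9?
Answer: 67360/429 ≈ 157.02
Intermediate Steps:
U = -13/2 (U = -2 + (½)*(-9) = -2 - 9/2 = -13/2 ≈ -6.5000)
b(g, K) = -4 + K
F = 152 (F = 7*22 + (-4 + 2) = 154 - 2 = 152)
S(N) = 2/N - 2*N/13 (S(N) = 2/N + N/(-13/2) = 2/N + N*(-2/13) = 2/N - 2*N/13)
F - S(33) = 152 - (2/33 - 2/13*33) = 152 - (2*(1/33) - 66/13) = 152 - (2/33 - 66/13) = 152 - 1*(-2152/429) = 152 + 2152/429 = 67360/429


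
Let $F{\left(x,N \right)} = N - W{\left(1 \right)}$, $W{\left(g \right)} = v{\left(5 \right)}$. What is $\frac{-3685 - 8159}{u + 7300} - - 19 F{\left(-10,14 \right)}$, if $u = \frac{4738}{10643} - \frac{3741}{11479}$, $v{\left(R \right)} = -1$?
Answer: $\frac{84244639667049}{297287616713} \approx 283.38$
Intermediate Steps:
$W{\left(g \right)} = -1$
$F{\left(x,N \right)} = 1 + N$ ($F{\left(x,N \right)} = N - -1 = N + 1 = 1 + N$)
$u = \frac{14572039}{122170997}$ ($u = 4738 \cdot \frac{1}{10643} - \frac{3741}{11479} = \frac{4738}{10643} - \frac{3741}{11479} = \frac{14572039}{122170997} \approx 0.11928$)
$\frac{-3685 - 8159}{u + 7300} - - 19 F{\left(-10,14 \right)} = \frac{-3685 - 8159}{\frac{14572039}{122170997} + 7300} - - 19 \left(1 + 14\right) = - \frac{11844}{\frac{891862850139}{122170997}} - \left(-19\right) 15 = \left(-11844\right) \frac{122170997}{891862850139} - -285 = - \frac{482331096156}{297287616713} + 285 = \frac{84244639667049}{297287616713}$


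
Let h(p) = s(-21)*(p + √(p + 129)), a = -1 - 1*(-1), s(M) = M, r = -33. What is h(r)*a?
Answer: 0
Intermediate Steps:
a = 0 (a = -1 + 1 = 0)
h(p) = -21*p - 21*√(129 + p) (h(p) = -21*(p + √(p + 129)) = -21*(p + √(129 + p)) = -21*p - 21*√(129 + p))
h(r)*a = (-21*(-33) - 21*√(129 - 33))*0 = (693 - 84*√6)*0 = 0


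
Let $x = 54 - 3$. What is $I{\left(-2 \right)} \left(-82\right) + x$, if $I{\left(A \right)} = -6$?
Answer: $543$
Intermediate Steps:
$x = 51$
$I{\left(-2 \right)} \left(-82\right) + x = \left(-6\right) \left(-82\right) + 51 = 492 + 51 = 543$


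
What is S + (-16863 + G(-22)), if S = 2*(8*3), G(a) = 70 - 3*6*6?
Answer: -16853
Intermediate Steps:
G(a) = -38 (G(a) = 70 - 18*6 = 70 - 108 = -38)
S = 48 (S = 2*24 = 48)
S + (-16863 + G(-22)) = 48 + (-16863 - 38) = 48 - 16901 = -16853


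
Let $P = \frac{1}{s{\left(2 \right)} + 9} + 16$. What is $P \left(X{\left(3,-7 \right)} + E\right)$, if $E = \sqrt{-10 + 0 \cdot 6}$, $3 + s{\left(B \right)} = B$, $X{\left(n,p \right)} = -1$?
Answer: $- \frac{129}{8} + \frac{129 i \sqrt{10}}{8} \approx -16.125 + 50.992 i$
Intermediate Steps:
$s{\left(B \right)} = -3 + B$
$P = \frac{129}{8}$ ($P = \frac{1}{\left(-3 + 2\right) + 9} + 16 = \frac{1}{-1 + 9} + 16 = \frac{1}{8} + 16 = \frac{129}{8} \approx 16.125$)
$E = i \sqrt{10}$ ($E = \sqrt{-10 + 0} = \sqrt{-10} = i \sqrt{10} \approx 3.1623 i$)
$P \left(X{\left(3,-7 \right)} + E\right) = \frac{129 \left(-1 + i \sqrt{10}\right)}{8} = - \frac{129}{8} + \frac{129 i \sqrt{10}}{8}$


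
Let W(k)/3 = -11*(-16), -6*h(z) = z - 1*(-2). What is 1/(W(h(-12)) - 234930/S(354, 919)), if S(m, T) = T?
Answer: 919/250302 ≈ 0.0036716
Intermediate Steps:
h(z) = -1/3 - z/6 (h(z) = -(z - 1*(-2))/6 = -(z + 2)/6 = -(2 + z)/6 = -1/3 - z/6)
W(k) = 528 (W(k) = 3*(-11*(-16)) = 3*176 = 528)
1/(W(h(-12)) - 234930/S(354, 919)) = 1/(528 - 234930/919) = 1/(250302/919) = 919/250302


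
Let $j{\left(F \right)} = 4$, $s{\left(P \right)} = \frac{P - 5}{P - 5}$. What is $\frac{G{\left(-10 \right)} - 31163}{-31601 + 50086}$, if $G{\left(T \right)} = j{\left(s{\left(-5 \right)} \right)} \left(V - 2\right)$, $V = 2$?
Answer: $- \frac{31163}{18485} \approx -1.6859$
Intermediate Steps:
$s{\left(P \right)} = 1$ ($s{\left(P \right)} = \frac{-5 + P}{-5 + P} = 1$)
$G{\left(T \right)} = 0$ ($G{\left(T \right)} = 4 \left(2 - 2\right) = 4 \cdot 0 = 0$)
$\frac{G{\left(-10 \right)} - 31163}{-31601 + 50086} = \frac{0 - 31163}{-31601 + 50086} = - \frac{31163}{18485}$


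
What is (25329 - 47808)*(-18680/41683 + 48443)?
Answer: -45390291153831/41683 ≈ -1.0889e+9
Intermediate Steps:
(25329 - 47808)*(-18680/41683 + 48443) = -22479*(-18680*1/41683 + 48443) = -22479*(-18680/41683 + 48443) = -22479*2019230889/41683 = -45390291153831/41683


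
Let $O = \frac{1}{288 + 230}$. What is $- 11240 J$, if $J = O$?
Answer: $- \frac{5620}{259} \approx -21.699$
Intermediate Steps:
$O = \frac{1}{518} \approx 0.0019305$
$J = \frac{1}{518} \approx 0.0019305$
$- 11240 J = \left(-11240\right) \frac{1}{518} = - \frac{5620}{259}$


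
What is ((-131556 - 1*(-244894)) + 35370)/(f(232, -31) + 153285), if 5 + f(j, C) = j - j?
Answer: 37177/38320 ≈ 0.97017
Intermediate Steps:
f(j, C) = -5 (f(j, C) = -5 + (j - j) = -5 + 0 = -5)
((-131556 - 1*(-244894)) + 35370)/(f(232, -31) + 153285) = ((-131556 - 1*(-244894)) + 35370)/(-5 + 153285) = ((-131556 + 244894) + 35370)/153280 = (113338 + 35370)*(1/153280) = 148708*(1/153280) = 37177/38320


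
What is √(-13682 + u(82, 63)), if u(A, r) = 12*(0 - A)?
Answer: I*√14666 ≈ 121.1*I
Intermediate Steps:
u(A, r) = -12*A (u(A, r) = 12*(-A) = -12*A)
√(-13682 + u(82, 63)) = √(-13682 - 12*82) = √(-13682 - 984) = √(-14666) = I*√14666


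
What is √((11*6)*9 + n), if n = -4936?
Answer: I*√4342 ≈ 65.894*I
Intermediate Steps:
√((11*6)*9 + n) = √((11*6)*9 - 4936) = √(66*9 - 4936) = √(594 - 4936) = √(-4342) = I*√4342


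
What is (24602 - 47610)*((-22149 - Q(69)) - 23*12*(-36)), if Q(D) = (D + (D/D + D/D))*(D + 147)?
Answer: 633847392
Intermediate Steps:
Q(D) = (2 + D)*(147 + D) (Q(D) = (D + (1 + 1))*(147 + D) = (D + 2)*(147 + D) = (2 + D)*(147 + D))
(24602 - 47610)*((-22149 - Q(69)) - 23*12*(-36)) = (24602 - 47610)*((-22149 - (294 + 69² + 149*69)) - 23*12*(-36)) = -23008*((-22149 - (294 + 4761 + 10281)) - 276*(-36)) = -23008*((-22149 - 1*15336) + 9936) = -23008*((-22149 - 15336) + 9936) = -23008*(-37485 + 9936) = -23008*(-27549) = 633847392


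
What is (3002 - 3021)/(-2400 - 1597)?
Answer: 19/3997 ≈ 0.0047536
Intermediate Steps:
(3002 - 3021)/(-2400 - 1597) = -19/(-3997) = -19*(-1/3997) = 19/3997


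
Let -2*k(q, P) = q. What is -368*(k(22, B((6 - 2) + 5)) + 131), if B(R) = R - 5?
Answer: -44160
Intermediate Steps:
B(R) = -5 + R
k(q, P) = -q/2
-368*(k(22, B((6 - 2) + 5)) + 131) = -368*(-1/2*22 + 131) = -368*(-11 + 131) = -368*120 = -44160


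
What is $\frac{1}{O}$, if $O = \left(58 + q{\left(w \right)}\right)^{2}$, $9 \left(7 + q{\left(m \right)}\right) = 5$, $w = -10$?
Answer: $\frac{81}{215296} \approx 0.00037623$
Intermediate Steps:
$q{\left(m \right)} = - \frac{58}{9}$ ($q{\left(m \right)} = -7 + \frac{1}{9} \cdot 5 = -7 + \frac{5}{9} = - \frac{58}{9}$)
$O = \frac{215296}{81}$ ($O = \left(58 - \frac{58}{9}\right)^{2} = \left(\frac{464}{9}\right)^{2} = \frac{215296}{81} \approx 2658.0$)
$\frac{1}{O} = \frac{1}{\frac{215296}{81}} = \frac{81}{215296}$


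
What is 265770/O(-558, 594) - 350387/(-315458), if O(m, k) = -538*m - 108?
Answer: 5249694717/2629657888 ≈ 1.9963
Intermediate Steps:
O(m, k) = -108 - 538*m
265770/O(-558, 594) - 350387/(-315458) = 265770/(-108 - 538*(-558)) - 350387/(-315458) = 265770/(-108 + 300204) - 350387*(-1/315458) = 265770/300096 + 350387/315458 = 265770*(1/300096) + 350387/315458 = 14765/16672 + 350387/315458 = 5249694717/2629657888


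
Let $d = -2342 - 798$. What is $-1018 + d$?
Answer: $-4158$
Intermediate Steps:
$d = -3140$
$-1018 + d = -1018 - 3140 = -4158$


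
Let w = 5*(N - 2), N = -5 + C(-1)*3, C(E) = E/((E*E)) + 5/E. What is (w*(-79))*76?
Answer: 750500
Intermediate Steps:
C(E) = 6/E (C(E) = E/(E²) + 5/E = E/E² + 5/E = 1/E + 5/E = 6/E)
N = -23 (N = -5 + (6/(-1))*3 = -5 + (6*(-1))*3 = -5 - 6*3 = -5 - 18 = -23)
w = -125 (w = 5*(-23 - 2) = 5*(-25) = -125)
(w*(-79))*76 = -125*(-79)*76 = 9875*76 = 750500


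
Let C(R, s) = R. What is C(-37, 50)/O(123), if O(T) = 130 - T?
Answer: -37/7 ≈ -5.2857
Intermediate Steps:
C(-37, 50)/O(123) = -37/(130 - 1*123) = -37/(130 - 123) = -37/7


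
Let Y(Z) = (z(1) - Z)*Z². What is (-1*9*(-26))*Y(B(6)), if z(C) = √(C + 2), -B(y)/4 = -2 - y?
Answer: -7667712 + 239616*√3 ≈ -7.2527e+6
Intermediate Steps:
B(y) = 8 + 4*y (B(y) = -4*(-2 - y) = 8 + 4*y)
z(C) = √(2 + C)
Y(Z) = Z²*(√3 - Z) (Y(Z) = (√(2 + 1) - Z)*Z² = (√3 - Z)*Z² = Z²*(√3 - Z))
(-1*9*(-26))*Y(B(6)) = (-1*9*(-26))*((8 + 4*6)²*(√3 - (8 + 4*6))) = (-9*(-26))*((8 + 24)²*(√3 - (8 + 24))) = 234*(32²*(√3 - 1*32)) = 234*(1024*(√3 - 32)) = 234*(1024*(-32 + √3)) = 234*(-32768 + 1024*√3) = -7667712 + 239616*√3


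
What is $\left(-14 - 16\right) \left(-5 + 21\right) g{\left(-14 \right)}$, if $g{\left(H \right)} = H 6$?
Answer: $40320$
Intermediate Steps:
$g{\left(H \right)} = 6 H$
$\left(-14 - 16\right) \left(-5 + 21\right) g{\left(-14 \right)} = \left(-14 - 16\right) \left(-5 + 21\right) 6 \left(-14\right) = \left(-30\right) 16 \left(-84\right) = \left(-480\right) \left(-84\right) = 40320$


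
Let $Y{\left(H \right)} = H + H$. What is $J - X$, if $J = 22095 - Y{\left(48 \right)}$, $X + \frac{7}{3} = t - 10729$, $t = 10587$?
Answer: $\frac{66430}{3} \approx 22143.0$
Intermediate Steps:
$Y{\left(H \right)} = 2 H$
$X = - \frac{433}{3}$ ($X = - \frac{7}{3} + \left(10587 - 10729\right) = - \frac{7}{3} - 142 = - \frac{433}{3} \approx -144.33$)
$J = 21999$ ($J = 22095 - 2 \cdot 48 = 22095 - 96 = 21999$)
$J - X = 21999 - - \frac{433}{3} = 21999 + \frac{433}{3} = \frac{66430}{3}$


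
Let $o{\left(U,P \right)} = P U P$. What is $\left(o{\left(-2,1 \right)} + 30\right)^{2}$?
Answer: $784$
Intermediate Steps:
$o{\left(U,P \right)} = U P^{2}$
$\left(o{\left(-2,1 \right)} + 30\right)^{2} = \left(- 2 \cdot 1^{2} + 30\right)^{2} = \left(\left(-2\right) 1 + 30\right)^{2} = \left(-2 + 30\right)^{2} = 28^{2} = 784$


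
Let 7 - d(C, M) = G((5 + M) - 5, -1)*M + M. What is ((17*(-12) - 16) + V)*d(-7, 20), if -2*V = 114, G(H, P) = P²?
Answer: 9141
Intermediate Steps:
V = -57 (V = -½*114 = -57)
d(C, M) = 7 - 2*M (d(C, M) = 7 - ((-1)²*M + M) = 7 - (1*M + M) = 7 - (M + M) = 7 - 2*M)
((17*(-12) - 16) + V)*d(-7, 20) = ((17*(-12) - 16) - 57)*(7 - 2*20) = ((-204 - 16) - 57)*(7 - 40) = (-220 - 57)*(-33) = -277*(-33) = 9141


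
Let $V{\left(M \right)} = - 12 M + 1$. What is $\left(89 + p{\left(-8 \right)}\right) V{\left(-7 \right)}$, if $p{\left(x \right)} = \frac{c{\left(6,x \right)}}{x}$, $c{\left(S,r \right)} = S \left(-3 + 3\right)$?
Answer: $7565$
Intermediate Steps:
$V{\left(M \right)} = 1 - 12 M$
$c{\left(S,r \right)} = 0$ ($c{\left(S,r \right)} = S 0 = 0$)
$p{\left(x \right)} = 0$ ($p{\left(x \right)} = \frac{0}{x} = 0$)
$\left(89 + p{\left(-8 \right)}\right) V{\left(-7 \right)} = \left(89 + 0\right) \left(1 - -84\right) = 89 \left(1 + 84\right) = 89 \cdot 85 = 7565$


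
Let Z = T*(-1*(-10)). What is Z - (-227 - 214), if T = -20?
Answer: 241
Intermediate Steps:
Z = -200 (Z = -(-20)*(-10) = -20*10 = -200)
Z - (-227 - 214) = -200 - (-227 - 214) = -200 - 1*(-441) = -200 + 441 = 241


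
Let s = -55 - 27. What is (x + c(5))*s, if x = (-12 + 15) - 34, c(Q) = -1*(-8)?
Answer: 1886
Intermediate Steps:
s = -82
c(Q) = 8
x = -31 (x = 3 - 34 = -31)
(x + c(5))*s = (-31 + 8)*(-82) = -23*(-82) = 1886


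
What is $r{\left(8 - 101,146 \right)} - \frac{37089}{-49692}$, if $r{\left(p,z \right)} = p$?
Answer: $- \frac{1528089}{16564} \approx -92.254$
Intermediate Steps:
$r{\left(8 - 101,146 \right)} - \frac{37089}{-49692} = \left(8 - 101\right) - \frac{37089}{-49692} = \left(8 - 101\right) - - \frac{12363}{16564} = -93 + \frac{12363}{16564} = - \frac{1528089}{16564}$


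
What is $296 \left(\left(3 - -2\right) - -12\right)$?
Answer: $5032$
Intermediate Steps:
$296 \left(\left(3 - -2\right) - -12\right) = 296 \left(\left(3 + 2\right) + 12\right) = 296 \left(5 + 12\right) = 296 \cdot 17 = 5032$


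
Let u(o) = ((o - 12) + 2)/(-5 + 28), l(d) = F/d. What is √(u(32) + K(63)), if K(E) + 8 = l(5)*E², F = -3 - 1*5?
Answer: 9*I*√1037990/115 ≈ 79.734*I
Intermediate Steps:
F = -8 (F = -3 - 5 = -8)
l(d) = -8/d
u(o) = -10/23 + o/23 (u(o) = ((-12 + o) + 2)/23 = (-10 + o)*(1/23) = -10/23 + o/23)
K(E) = -8 - 8*E²/5 (K(E) = -8 + (-8/5)*E² = -8 + (-8*⅕)*E² = -8 - 8*E²/5)
√(u(32) + K(63)) = √((-10/23 + (1/23)*32) + (-8 - 8/5*63²)) = √((-10/23 + 32/23) + (-8 - 8/5*3969)) = √(22/23 + (-8 - 31752/5)) = √(22/23 - 31792/5) = √(-731106/115) = 9*I*√1037990/115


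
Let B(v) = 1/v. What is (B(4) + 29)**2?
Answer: 13689/16 ≈ 855.56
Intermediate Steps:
(B(4) + 29)**2 = (1/4 + 29)**2 = (117/4)**2 = 13689/16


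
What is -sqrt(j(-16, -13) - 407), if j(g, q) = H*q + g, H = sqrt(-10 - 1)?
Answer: -sqrt(-423 - 13*I*sqrt(11)) ≈ -1.0468 + 20.594*I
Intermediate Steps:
H = I*sqrt(11) (H = sqrt(-11) = I*sqrt(11) ≈ 3.3166*I)
j(g, q) = g + I*q*sqrt(11) (j(g, q) = (I*sqrt(11))*q + g = I*q*sqrt(11) + g = g + I*q*sqrt(11))
-sqrt(j(-16, -13) - 407) = -sqrt((-16 + I*(-13)*sqrt(11)) - 407) = -sqrt((-16 - 13*I*sqrt(11)) - 407) = -sqrt(-423 - 13*I*sqrt(11))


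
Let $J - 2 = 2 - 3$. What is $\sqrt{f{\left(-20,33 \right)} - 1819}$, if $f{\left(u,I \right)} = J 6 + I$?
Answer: $2 i \sqrt{445} \approx 42.19 i$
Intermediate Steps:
$J = 1$ ($J = 2 + \left(2 - 3\right) = 2 - 1 = 1$)
$f{\left(u,I \right)} = 6 + I$ ($f{\left(u,I \right)} = 1 \cdot 6 + I = 6 + I$)
$\sqrt{f{\left(-20,33 \right)} - 1819} = \sqrt{\left(6 + 33\right) - 1819} = \sqrt{39 - 1819} = \sqrt{-1780} = 2 i \sqrt{445}$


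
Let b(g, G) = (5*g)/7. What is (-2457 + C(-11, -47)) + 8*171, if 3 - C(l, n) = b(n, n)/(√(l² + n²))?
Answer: -1086 + 47*√2330/3262 ≈ -1085.3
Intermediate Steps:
b(g, G) = 5*g/7 (b(g, G) = (5*g)*(⅐) = 5*g/7)
C(l, n) = 3 - 5*n/(7*√(l² + n²)) (C(l, n) = 3 - 5*n/7/(√(l² + n²)) = 3 - 5*n/7/√(l² + n²) = 3 - 5*n/(7*√(l² + n²)))
(-2457 + C(-11, -47)) + 8*171 = (-2457 + (3 - 5/7*(-47)/√((-11)² + (-47)²))) + 8*171 = (-2457 + (3 - 5/7*(-47)/√(121 + 2209))) + 1368 = (-2457 + (3 - 5/7*(-47)/√2330)) + 1368 = (-2457 + (3 - 5/7*(-47)*√2330/2330)) + 1368 = (-2457 + (3 + 47*√2330/3262)) + 1368 = (-2454 + 47*√2330/3262) + 1368 = -1086 + 47*√2330/3262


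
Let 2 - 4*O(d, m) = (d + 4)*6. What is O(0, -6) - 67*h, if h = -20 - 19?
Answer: 5215/2 ≈ 2607.5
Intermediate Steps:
O(d, m) = -11/2 - 3*d/2 (O(d, m) = 1/2 - (d + 4)*6/4 = 1/2 - (4 + d)*6/4 = 1/2 - (24 + 6*d)/4 = 1/2 + (-6 - 3*d/2) = -11/2 - 3*d/2)
h = -39
O(0, -6) - 67*h = (-11/2 - 3/2*0) - 67*(-39) = (-11/2 + 0) + 2613 = -11/2 + 2613 = 5215/2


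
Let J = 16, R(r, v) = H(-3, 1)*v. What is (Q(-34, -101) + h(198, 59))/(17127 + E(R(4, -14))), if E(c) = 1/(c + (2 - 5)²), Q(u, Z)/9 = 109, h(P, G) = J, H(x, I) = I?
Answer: 4985/85634 ≈ 0.058213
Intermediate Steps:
R(r, v) = v (R(r, v) = 1*v = v)
h(P, G) = 16
Q(u, Z) = 981 (Q(u, Z) = 9*109 = 981)
E(c) = 1/(9 + c) (E(c) = 1/(c + (-3)²) = 1/(c + 9) = 1/(9 + c))
(Q(-34, -101) + h(198, 59))/(17127 + E(R(4, -14))) = (981 + 16)/(17127 + 1/(9 - 14)) = 997/(17127 + 1/(-5)) = 997/(17127 - ⅕) = 997/(85634/5) = 997*(5/85634) = 4985/85634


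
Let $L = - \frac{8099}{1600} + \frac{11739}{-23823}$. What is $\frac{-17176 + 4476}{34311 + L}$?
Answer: $- \frac{161361120000}{435871266641} \approx -0.3702$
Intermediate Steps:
$L = - \frac{70574959}{12705600}$ ($L = \left(-8099\right) \frac{1}{1600} + 11739 \left(- \frac{1}{23823}\right) = - \frac{8099}{1600} - \frac{3913}{7941} = - \frac{70574959}{12705600} \approx -5.5546$)
$\frac{-17176 + 4476}{34311 + L} = \frac{-17176 + 4476}{34311 - \frac{70574959}{12705600}} = - \frac{12700}{\frac{435871266641}{12705600}} = \left(-12700\right) \frac{12705600}{435871266641} = - \frac{161361120000}{435871266641}$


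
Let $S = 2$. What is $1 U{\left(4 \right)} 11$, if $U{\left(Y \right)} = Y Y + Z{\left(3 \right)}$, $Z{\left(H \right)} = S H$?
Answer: $242$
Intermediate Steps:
$Z{\left(H \right)} = 2 H$
$U{\left(Y \right)} = 6 + Y^{2}$ ($U{\left(Y \right)} = Y Y + 2 \cdot 3 = Y^{2} + 6 = 6 + Y^{2}$)
$1 U{\left(4 \right)} 11 = 1 \left(6 + 4^{2}\right) 11 = 1 \left(6 + 16\right) 11 = 1 \cdot 22 \cdot 11 = 22 \cdot 11 = 242$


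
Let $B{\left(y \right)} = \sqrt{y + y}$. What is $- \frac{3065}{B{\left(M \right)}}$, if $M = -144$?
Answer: $\frac{3065 i \sqrt{2}}{24} \approx 180.61 i$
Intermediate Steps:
$B{\left(y \right)} = \sqrt{2} \sqrt{y}$ ($B{\left(y \right)} = \sqrt{2 y} = \sqrt{2} \sqrt{y}$)
$- \frac{3065}{B{\left(M \right)}} = - \frac{3065}{\sqrt{2} \sqrt{-144}} = - \frac{3065}{\sqrt{2} \cdot 12 i} = - \frac{3065}{12 i \sqrt{2}} = - 3065 \left(- \frac{i \sqrt{2}}{24}\right) = \frac{3065 i \sqrt{2}}{24}$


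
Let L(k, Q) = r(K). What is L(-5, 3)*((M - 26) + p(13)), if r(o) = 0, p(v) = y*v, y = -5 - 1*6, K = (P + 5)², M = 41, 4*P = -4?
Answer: 0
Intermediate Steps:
P = -1 (P = (¼)*(-4) = -1)
K = 16 (K = (-1 + 5)² = 4² = 16)
y = -11 (y = -5 - 6 = -11)
p(v) = -11*v
L(k, Q) = 0
L(-5, 3)*((M - 26) + p(13)) = 0*((41 - 26) - 11*13) = 0*(15 - 143) = 0*(-128) = 0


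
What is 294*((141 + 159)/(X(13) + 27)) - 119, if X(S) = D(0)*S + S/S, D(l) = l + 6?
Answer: 37793/53 ≈ 713.08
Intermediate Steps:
D(l) = 6 + l
X(S) = 1 + 6*S (X(S) = (6 + 0)*S + S/S = 6*S + 1 = 1 + 6*S)
294*((141 + 159)/(X(13) + 27)) - 119 = 294*((141 + 159)/((1 + 6*13) + 27)) - 119 = 294*(300/((1 + 78) + 27)) - 119 = 294*(300/(79 + 27)) - 119 = 294*(300/106) - 119 = 294*(300*(1/106)) - 119 = 294*(150/53) - 119 = 44100/53 - 119 = 37793/53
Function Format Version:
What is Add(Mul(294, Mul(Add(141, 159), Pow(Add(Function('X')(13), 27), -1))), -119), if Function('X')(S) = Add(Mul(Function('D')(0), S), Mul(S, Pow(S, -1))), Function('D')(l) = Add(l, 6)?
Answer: Rational(37793, 53) ≈ 713.08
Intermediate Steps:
Function('D')(l) = Add(6, l)
Function('X')(S) = Add(1, Mul(6, S)) (Function('X')(S) = Add(Mul(Add(6, 0), S), Mul(S, Pow(S, -1))) = Add(Mul(6, S), 1) = Add(1, Mul(6, S)))
Add(Mul(294, Mul(Add(141, 159), Pow(Add(Function('X')(13), 27), -1))), -119) = Add(Mul(294, Mul(Add(141, 159), Pow(Add(Add(1, Mul(6, 13)), 27), -1))), -119) = Add(Mul(294, Mul(300, Pow(Add(Add(1, 78), 27), -1))), -119) = Add(Mul(294, Mul(300, Pow(Add(79, 27), -1))), -119) = Add(Mul(294, Mul(300, Pow(106, -1))), -119) = Add(Mul(294, Mul(300, Rational(1, 106))), -119) = Add(Mul(294, Rational(150, 53)), -119) = Add(Rational(44100, 53), -119) = Rational(37793, 53)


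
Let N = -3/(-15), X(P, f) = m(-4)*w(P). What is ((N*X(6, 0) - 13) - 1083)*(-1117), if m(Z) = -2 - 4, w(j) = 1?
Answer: 6127862/5 ≈ 1.2256e+6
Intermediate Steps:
m(Z) = -6
X(P, f) = -6 (X(P, f) = -6*1 = -6)
N = 1/5 (N = -3*(-1/15) = 1/5 ≈ 0.20000)
((N*X(6, 0) - 13) - 1083)*(-1117) = (((1/5)*(-6) - 13) - 1083)*(-1117) = ((-6/5 - 13) - 1083)*(-1117) = (-71/5 - 1083)*(-1117) = -5486/5*(-1117) = 6127862/5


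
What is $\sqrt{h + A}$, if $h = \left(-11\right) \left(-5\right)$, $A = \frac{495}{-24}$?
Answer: $\frac{5 \sqrt{22}}{4} \approx 5.863$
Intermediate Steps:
$A = - \frac{165}{8}$ ($A = 495 \left(- \frac{1}{24}\right) = - \frac{165}{8} \approx -20.625$)
$h = 55$
$\sqrt{h + A} = \sqrt{55 - \frac{165}{8}} = \sqrt{\frac{275}{8}} = \frac{5 \sqrt{22}}{4}$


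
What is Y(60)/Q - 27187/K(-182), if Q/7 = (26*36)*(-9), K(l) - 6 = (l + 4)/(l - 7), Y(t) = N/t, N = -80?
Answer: -113624178103/29012256 ≈ -3916.4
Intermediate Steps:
Y(t) = -80/t
K(l) = 6 + (4 + l)/(-7 + l) (K(l) = 6 + (l + 4)/(l - 7) = 6 + (4 + l)/(-7 + l))
Q = -58968 (Q = 7*((26*36)*(-9)) = 7*(936*(-9)) = 7*(-8424) = -58968)
Y(60)/Q - 27187/K(-182) = -80/60/(-58968) - 27187*(-7 - 182)/(-38 + 7*(-182)) = -80*1/60*(-1/58968) - 27187*(-189/(-38 - 1274)) = -4/3*(-1/58968) - 27187/((-1/189*(-1312))) = 1/44226 - 27187/1312/189 = 1/44226 - 27187*189/1312 = 1/44226 - 5138343/1312 = -113624178103/29012256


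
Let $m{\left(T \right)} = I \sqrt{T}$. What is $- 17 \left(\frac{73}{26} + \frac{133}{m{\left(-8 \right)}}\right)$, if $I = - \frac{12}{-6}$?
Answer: $- \frac{1241}{26} + \frac{2261 i \sqrt{2}}{8} \approx -47.731 + 399.69 i$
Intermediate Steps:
$I = 2$ ($I = \left(-12\right) \left(- \frac{1}{6}\right) = 2$)
$m{\left(T \right)} = 2 \sqrt{T}$
$- 17 \left(\frac{73}{26} + \frac{133}{m{\left(-8 \right)}}\right) = - 17 \left(\frac{73}{26} + \frac{133}{2 \sqrt{-8}}\right) = - 17 \left(73 \cdot \frac{1}{26} + \frac{133}{2 \cdot 2 i \sqrt{2}}\right) = - 17 \left(\frac{73}{26} + \frac{133}{4 i \sqrt{2}}\right) = - 17 \left(\frac{73}{26} + 133 \left(- \frac{i \sqrt{2}}{8}\right)\right) = - 17 \left(\frac{73}{26} - \frac{133 i \sqrt{2}}{8}\right) = - \frac{1241}{26} + \frac{2261 i \sqrt{2}}{8}$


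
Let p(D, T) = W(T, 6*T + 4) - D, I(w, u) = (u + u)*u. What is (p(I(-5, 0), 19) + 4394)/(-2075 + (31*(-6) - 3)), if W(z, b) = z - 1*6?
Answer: -4407/2264 ≈ -1.9466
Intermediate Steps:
W(z, b) = -6 + z (W(z, b) = z - 6 = -6 + z)
I(w, u) = 2*u**2 (I(w, u) = (2*u)*u = 2*u**2)
p(D, T) = -6 + T - D (p(D, T) = (-6 + T) - D = -6 + T - D)
(p(I(-5, 0), 19) + 4394)/(-2075 + (31*(-6) - 3)) = ((-6 + 19 - 2*0**2) + 4394)/(-2075 + (31*(-6) - 3)) = ((-6 + 19 - 2*0) + 4394)/(-2075 + (-186 - 3)) = ((-6 + 19 - 1*0) + 4394)/(-2075 - 189) = ((-6 + 19 + 0) + 4394)/(-2264) = (13 + 4394)*(-1/2264) = 4407*(-1/2264) = -4407/2264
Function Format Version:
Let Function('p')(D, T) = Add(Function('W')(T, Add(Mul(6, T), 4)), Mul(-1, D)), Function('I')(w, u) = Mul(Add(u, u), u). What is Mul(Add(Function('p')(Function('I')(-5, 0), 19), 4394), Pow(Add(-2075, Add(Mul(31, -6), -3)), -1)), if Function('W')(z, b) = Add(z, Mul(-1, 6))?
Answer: Rational(-4407, 2264) ≈ -1.9466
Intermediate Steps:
Function('W')(z, b) = Add(-6, z) (Function('W')(z, b) = Add(z, -6) = Add(-6, z))
Function('I')(w, u) = Mul(2, Pow(u, 2)) (Function('I')(w, u) = Mul(Mul(2, u), u) = Mul(2, Pow(u, 2)))
Function('p')(D, T) = Add(-6, T, Mul(-1, D)) (Function('p')(D, T) = Add(Add(-6, T), Mul(-1, D)) = Add(-6, T, Mul(-1, D)))
Mul(Add(Function('p')(Function('I')(-5, 0), 19), 4394), Pow(Add(-2075, Add(Mul(31, -6), -3)), -1)) = Mul(Add(Add(-6, 19, Mul(-1, Mul(2, Pow(0, 2)))), 4394), Pow(Add(-2075, Add(Mul(31, -6), -3)), -1)) = Mul(Add(Add(-6, 19, Mul(-1, Mul(2, 0))), 4394), Pow(Add(-2075, Add(-186, -3)), -1)) = Mul(Add(Add(-6, 19, Mul(-1, 0)), 4394), Pow(Add(-2075, -189), -1)) = Mul(Add(Add(-6, 19, 0), 4394), Pow(-2264, -1)) = Mul(Add(13, 4394), Rational(-1, 2264)) = Mul(4407, Rational(-1, 2264)) = Rational(-4407, 2264)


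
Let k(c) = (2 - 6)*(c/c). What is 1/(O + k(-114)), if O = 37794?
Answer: 1/37790 ≈ 2.6462e-5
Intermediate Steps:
k(c) = -4 (k(c) = -4*1 = -4)
1/(O + k(-114)) = 1/(37794 - 4) = 1/37790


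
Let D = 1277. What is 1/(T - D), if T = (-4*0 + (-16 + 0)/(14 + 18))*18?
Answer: -1/1286 ≈ -0.00077760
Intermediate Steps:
T = -9 (T = (0 - 16/32)*18 = (0 - 16*1/32)*18 = (0 - 1/2)*18 = -1/2*18 = -9)
1/(T - D) = 1/(-9 - 1*1277) = 1/(-9 - 1277) = 1/(-1286) = -1/1286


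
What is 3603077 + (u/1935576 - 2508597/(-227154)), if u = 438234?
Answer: 44005100612173031/12213161964 ≈ 3.6031e+6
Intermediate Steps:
3603077 + (u/1935576 - 2508597/(-227154)) = 3603077 + (438234/1935576 - 2508597/(-227154)) = 3603077 + (438234*(1/1935576) - 2508597*(-1/227154)) = 3603077 + (73039/322596 + 836199/75718) = 3603077 + 137642409803/12213161964 = 44005100612173031/12213161964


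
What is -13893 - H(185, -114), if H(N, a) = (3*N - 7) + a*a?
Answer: -27437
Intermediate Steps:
H(N, a) = -7 + a² + 3*N (H(N, a) = (-7 + 3*N) + a² = -7 + a² + 3*N)
-13893 - H(185, -114) = -13893 - (-7 + (-114)² + 3*185) = -13893 - (-7 + 12996 + 555) = -13893 - 1*13544 = -13893 - 13544 = -27437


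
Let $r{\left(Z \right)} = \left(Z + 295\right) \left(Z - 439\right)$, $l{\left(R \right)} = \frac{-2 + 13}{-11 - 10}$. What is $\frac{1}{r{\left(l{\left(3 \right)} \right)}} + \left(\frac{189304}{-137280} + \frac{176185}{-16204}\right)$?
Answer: $- \frac{93486933847861}{7630401052560} \approx -12.252$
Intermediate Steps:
$l{\left(R \right)} = - \frac{11}{21}$ ($l{\left(R \right)} = \frac{11}{-21} = 11 \left(- \frac{1}{21}\right) = - \frac{11}{21}$)
$r{\left(Z \right)} = \left(-439 + Z\right) \left(295 + Z\right)$ ($r{\left(Z \right)} = \left(295 + Z\right) \left(-439 + Z\right) = \left(-439 + Z\right) \left(295 + Z\right)$)
$\frac{1}{r{\left(l{\left(3 \right)} \right)}} + \left(\frac{189304}{-137280} + \frac{176185}{-16204}\right) = \frac{1}{-129505 + \left(- \frac{11}{21}\right)^{2} - - \frac{528}{7}} + \left(\frac{189304}{-137280} + \frac{176185}{-16204}\right) = \frac{1}{-129505 + \frac{121}{441} + \frac{528}{7}} + \left(189304 \left(- \frac{1}{137280}\right) + 176185 \left(- \frac{1}{16204}\right)\right) = \frac{1}{- \frac{57078320}{441}} - \frac{851692463}{69515160} = - \frac{441}{57078320} - \frac{851692463}{69515160} = - \frac{93486933847861}{7630401052560}$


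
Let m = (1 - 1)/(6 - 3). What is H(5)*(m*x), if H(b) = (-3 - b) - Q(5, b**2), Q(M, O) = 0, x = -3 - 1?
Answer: 0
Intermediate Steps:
m = 0 (m = 0/3 = 0*(1/3) = 0)
x = -4
H(b) = -3 - b (H(b) = (-3 - b) - 1*0 = (-3 - b) + 0 = -3 - b)
H(5)*(m*x) = (-3 - 1*5)*(0*(-4)) = (-3 - 5)*0 = -8*0 = 0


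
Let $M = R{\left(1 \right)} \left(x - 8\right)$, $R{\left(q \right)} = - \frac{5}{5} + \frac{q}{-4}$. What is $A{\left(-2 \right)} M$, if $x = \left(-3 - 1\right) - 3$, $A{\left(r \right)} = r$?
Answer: $- \frac{75}{2} \approx -37.5$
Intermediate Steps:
$R{\left(q \right)} = -1 - \frac{q}{4}$ ($R{\left(q \right)} = \left(-5\right) \frac{1}{5} + q \left(- \frac{1}{4}\right) = -1 - \frac{q}{4}$)
$x = -7$ ($x = -4 - 3 = -7$)
$M = \frac{75}{4}$ ($M = \left(-1 - \frac{1}{4}\right) \left(-7 - 8\right) = \left(-1 - \frac{1}{4}\right) \left(-15\right) = \left(- \frac{5}{4}\right) \left(-15\right) = \frac{75}{4} \approx 18.75$)
$A{\left(-2 \right)} M = \left(-2\right) \frac{75}{4} = - \frac{75}{2}$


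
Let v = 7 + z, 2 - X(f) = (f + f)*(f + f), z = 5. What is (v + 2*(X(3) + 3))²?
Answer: 2500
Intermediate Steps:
X(f) = 2 - 4*f² (X(f) = 2 - (f + f)*(f + f) = 2 - 2*f*2*f = 2 - 4*f²)
v = 12 (v = 7 + 5 = 12)
(v + 2*(X(3) + 3))² = (12 + 2*((2 - 4*3²) + 3))² = (12 + 2*((2 - 4*9) + 3))² = (12 + 2*((2 - 36) + 3))² = (12 + 2*(-34 + 3))² = (12 + 2*(-31))² = (12 - 62)² = (-50)² = 2500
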